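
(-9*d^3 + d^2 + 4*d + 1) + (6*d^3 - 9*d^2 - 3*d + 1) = -3*d^3 - 8*d^2 + d + 2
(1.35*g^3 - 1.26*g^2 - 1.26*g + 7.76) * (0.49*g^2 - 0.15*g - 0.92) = 0.6615*g^5 - 0.8199*g^4 - 1.6704*g^3 + 5.1506*g^2 - 0.00479999999999992*g - 7.1392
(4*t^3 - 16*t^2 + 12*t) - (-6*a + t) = 6*a + 4*t^3 - 16*t^2 + 11*t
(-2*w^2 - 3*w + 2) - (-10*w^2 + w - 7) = 8*w^2 - 4*w + 9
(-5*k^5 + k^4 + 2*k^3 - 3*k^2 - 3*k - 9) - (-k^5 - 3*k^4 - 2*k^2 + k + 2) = -4*k^5 + 4*k^4 + 2*k^3 - k^2 - 4*k - 11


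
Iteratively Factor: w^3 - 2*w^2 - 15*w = (w)*(w^2 - 2*w - 15) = w*(w + 3)*(w - 5)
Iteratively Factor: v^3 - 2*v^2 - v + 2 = (v - 1)*(v^2 - v - 2) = (v - 1)*(v + 1)*(v - 2)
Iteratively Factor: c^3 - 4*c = (c)*(c^2 - 4) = c*(c - 2)*(c + 2)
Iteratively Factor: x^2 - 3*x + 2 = (x - 2)*(x - 1)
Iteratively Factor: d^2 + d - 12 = (d - 3)*(d + 4)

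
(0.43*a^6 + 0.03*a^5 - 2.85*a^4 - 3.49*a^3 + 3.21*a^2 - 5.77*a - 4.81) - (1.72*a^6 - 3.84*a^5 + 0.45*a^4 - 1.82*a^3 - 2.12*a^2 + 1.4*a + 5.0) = -1.29*a^6 + 3.87*a^5 - 3.3*a^4 - 1.67*a^3 + 5.33*a^2 - 7.17*a - 9.81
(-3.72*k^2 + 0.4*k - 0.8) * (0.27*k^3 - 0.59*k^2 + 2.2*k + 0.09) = -1.0044*k^5 + 2.3028*k^4 - 8.636*k^3 + 1.0172*k^2 - 1.724*k - 0.072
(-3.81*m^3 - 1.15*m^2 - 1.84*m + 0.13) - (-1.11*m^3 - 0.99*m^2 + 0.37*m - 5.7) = -2.7*m^3 - 0.16*m^2 - 2.21*m + 5.83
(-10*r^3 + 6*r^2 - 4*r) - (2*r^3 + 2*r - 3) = -12*r^3 + 6*r^2 - 6*r + 3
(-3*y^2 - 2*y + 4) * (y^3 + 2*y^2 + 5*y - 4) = -3*y^5 - 8*y^4 - 15*y^3 + 10*y^2 + 28*y - 16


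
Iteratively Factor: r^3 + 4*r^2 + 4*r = (r)*(r^2 + 4*r + 4) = r*(r + 2)*(r + 2)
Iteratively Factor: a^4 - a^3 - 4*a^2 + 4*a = (a + 2)*(a^3 - 3*a^2 + 2*a) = a*(a + 2)*(a^2 - 3*a + 2) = a*(a - 2)*(a + 2)*(a - 1)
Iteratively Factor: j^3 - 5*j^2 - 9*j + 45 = (j - 3)*(j^2 - 2*j - 15) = (j - 5)*(j - 3)*(j + 3)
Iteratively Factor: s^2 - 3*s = (s)*(s - 3)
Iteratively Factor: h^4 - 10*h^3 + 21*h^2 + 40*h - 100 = (h + 2)*(h^3 - 12*h^2 + 45*h - 50) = (h - 5)*(h + 2)*(h^2 - 7*h + 10) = (h - 5)^2*(h + 2)*(h - 2)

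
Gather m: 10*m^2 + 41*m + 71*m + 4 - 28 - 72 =10*m^2 + 112*m - 96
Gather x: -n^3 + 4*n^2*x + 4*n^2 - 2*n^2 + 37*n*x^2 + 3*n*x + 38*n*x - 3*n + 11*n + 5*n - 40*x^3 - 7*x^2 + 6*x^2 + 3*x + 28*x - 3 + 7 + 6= -n^3 + 2*n^2 + 13*n - 40*x^3 + x^2*(37*n - 1) + x*(4*n^2 + 41*n + 31) + 10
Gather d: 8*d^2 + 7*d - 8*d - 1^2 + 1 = 8*d^2 - d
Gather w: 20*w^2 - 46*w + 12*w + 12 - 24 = 20*w^2 - 34*w - 12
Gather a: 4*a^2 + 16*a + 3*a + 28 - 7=4*a^2 + 19*a + 21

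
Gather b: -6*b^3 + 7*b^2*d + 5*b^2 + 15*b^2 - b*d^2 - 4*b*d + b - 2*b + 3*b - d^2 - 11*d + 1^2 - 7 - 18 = -6*b^3 + b^2*(7*d + 20) + b*(-d^2 - 4*d + 2) - d^2 - 11*d - 24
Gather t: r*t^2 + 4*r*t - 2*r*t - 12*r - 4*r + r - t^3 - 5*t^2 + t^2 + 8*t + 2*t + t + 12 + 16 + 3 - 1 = -15*r - t^3 + t^2*(r - 4) + t*(2*r + 11) + 30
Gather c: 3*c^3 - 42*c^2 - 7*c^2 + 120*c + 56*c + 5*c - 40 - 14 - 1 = 3*c^3 - 49*c^2 + 181*c - 55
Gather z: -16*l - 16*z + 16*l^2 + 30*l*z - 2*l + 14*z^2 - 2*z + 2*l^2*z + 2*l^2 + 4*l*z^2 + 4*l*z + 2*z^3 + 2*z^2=18*l^2 - 18*l + 2*z^3 + z^2*(4*l + 16) + z*(2*l^2 + 34*l - 18)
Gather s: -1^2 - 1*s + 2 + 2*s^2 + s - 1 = 2*s^2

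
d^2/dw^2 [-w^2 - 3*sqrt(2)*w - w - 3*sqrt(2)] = -2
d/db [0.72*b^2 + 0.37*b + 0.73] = 1.44*b + 0.37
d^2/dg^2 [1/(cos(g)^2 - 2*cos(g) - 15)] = (8*sin(g)^4 - 132*sin(g)^2 - 45*cos(g) - 3*cos(3*g) + 48)/(2*(sin(g)^2 + 2*cos(g) + 14)^3)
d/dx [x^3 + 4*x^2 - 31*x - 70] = 3*x^2 + 8*x - 31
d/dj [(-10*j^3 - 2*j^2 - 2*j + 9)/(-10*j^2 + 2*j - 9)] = 2*j*(50*j^3 - 20*j^2 + 123*j + 108)/(100*j^4 - 40*j^3 + 184*j^2 - 36*j + 81)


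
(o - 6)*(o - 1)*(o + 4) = o^3 - 3*o^2 - 22*o + 24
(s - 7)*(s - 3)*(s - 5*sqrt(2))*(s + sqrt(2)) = s^4 - 10*s^3 - 4*sqrt(2)*s^3 + 11*s^2 + 40*sqrt(2)*s^2 - 84*sqrt(2)*s + 100*s - 210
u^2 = u^2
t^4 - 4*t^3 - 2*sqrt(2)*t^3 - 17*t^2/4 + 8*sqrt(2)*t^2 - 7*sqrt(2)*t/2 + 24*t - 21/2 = (t - 7/2)*(t - 1/2)*(t - 3*sqrt(2))*(t + sqrt(2))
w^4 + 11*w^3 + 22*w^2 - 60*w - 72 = (w - 2)*(w + 1)*(w + 6)^2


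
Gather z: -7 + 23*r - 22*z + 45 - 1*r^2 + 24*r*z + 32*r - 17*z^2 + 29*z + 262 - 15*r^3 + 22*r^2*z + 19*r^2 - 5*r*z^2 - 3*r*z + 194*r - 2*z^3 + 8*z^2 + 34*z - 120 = -15*r^3 + 18*r^2 + 249*r - 2*z^3 + z^2*(-5*r - 9) + z*(22*r^2 + 21*r + 41) + 180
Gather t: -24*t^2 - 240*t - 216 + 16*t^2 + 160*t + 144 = -8*t^2 - 80*t - 72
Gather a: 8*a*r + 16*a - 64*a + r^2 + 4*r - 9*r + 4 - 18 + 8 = a*(8*r - 48) + r^2 - 5*r - 6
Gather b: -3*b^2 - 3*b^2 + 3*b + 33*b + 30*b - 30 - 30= -6*b^2 + 66*b - 60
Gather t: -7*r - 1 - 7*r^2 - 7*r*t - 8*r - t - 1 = -7*r^2 - 15*r + t*(-7*r - 1) - 2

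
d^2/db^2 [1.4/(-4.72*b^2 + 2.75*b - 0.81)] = (62.37952*b^2 - 36.344*b - 1.4*(9.44*b - 2.75)*(18.88*b - 5.5) + 10.70496)/(4.72*b^2 - 2.75*b + 0.81)^3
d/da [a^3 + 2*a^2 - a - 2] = 3*a^2 + 4*a - 1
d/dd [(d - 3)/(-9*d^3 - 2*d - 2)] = (-9*d^3 - 2*d + (d - 3)*(27*d^2 + 2) - 2)/(9*d^3 + 2*d + 2)^2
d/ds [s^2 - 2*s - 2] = 2*s - 2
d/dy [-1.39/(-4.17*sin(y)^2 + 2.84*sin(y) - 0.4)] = (3.9476 - 11.5926*sin(y))*cos(y)/(4.17*sin(y)^2 - 2.84*sin(y) + 0.4)^2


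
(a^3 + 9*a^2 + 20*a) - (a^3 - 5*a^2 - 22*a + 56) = 14*a^2 + 42*a - 56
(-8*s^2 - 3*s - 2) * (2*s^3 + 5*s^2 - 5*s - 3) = -16*s^5 - 46*s^4 + 21*s^3 + 29*s^2 + 19*s + 6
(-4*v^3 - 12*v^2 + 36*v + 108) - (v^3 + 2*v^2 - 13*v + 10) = -5*v^3 - 14*v^2 + 49*v + 98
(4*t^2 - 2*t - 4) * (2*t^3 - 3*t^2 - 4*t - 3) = 8*t^5 - 16*t^4 - 18*t^3 + 8*t^2 + 22*t + 12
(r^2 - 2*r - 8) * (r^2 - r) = r^4 - 3*r^3 - 6*r^2 + 8*r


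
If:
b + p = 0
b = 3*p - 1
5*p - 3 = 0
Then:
No Solution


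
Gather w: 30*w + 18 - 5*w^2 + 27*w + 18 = -5*w^2 + 57*w + 36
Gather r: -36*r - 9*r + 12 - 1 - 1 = 10 - 45*r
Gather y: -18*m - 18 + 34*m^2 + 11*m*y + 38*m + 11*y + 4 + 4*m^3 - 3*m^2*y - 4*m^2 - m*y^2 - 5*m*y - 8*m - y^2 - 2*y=4*m^3 + 30*m^2 + 12*m + y^2*(-m - 1) + y*(-3*m^2 + 6*m + 9) - 14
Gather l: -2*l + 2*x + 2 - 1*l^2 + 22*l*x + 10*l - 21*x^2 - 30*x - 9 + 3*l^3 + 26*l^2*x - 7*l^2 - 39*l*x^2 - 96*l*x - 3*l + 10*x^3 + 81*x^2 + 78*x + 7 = 3*l^3 + l^2*(26*x - 8) + l*(-39*x^2 - 74*x + 5) + 10*x^3 + 60*x^2 + 50*x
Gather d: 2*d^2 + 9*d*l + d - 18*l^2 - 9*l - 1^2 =2*d^2 + d*(9*l + 1) - 18*l^2 - 9*l - 1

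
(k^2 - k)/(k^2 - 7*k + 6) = k/(k - 6)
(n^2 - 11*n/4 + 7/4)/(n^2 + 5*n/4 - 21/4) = (n - 1)/(n + 3)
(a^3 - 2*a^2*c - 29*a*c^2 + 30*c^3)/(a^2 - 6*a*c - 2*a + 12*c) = (a^2 + 4*a*c - 5*c^2)/(a - 2)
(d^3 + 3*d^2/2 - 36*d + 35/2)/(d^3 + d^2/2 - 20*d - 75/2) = (2*d^2 + 13*d - 7)/(2*d^2 + 11*d + 15)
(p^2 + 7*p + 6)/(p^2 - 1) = (p + 6)/(p - 1)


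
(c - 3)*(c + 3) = c^2 - 9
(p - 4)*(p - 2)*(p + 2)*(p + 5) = p^4 + p^3 - 24*p^2 - 4*p + 80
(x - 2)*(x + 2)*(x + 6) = x^3 + 6*x^2 - 4*x - 24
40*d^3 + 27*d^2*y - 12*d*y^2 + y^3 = (-8*d + y)*(-5*d + y)*(d + y)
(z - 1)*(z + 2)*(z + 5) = z^3 + 6*z^2 + 3*z - 10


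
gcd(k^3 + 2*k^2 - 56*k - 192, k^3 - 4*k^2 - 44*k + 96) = k^2 - 2*k - 48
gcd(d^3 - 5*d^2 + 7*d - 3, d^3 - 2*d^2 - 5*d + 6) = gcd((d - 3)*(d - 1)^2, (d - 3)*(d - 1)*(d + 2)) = d^2 - 4*d + 3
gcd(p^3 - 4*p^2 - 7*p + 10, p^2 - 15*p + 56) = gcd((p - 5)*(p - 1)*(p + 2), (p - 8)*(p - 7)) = 1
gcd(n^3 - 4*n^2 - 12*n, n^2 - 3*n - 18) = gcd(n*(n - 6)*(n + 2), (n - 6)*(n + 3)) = n - 6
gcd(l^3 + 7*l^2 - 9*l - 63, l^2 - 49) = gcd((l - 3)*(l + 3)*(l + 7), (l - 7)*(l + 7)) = l + 7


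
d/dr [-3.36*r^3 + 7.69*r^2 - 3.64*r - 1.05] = -10.08*r^2 + 15.38*r - 3.64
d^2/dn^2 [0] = 0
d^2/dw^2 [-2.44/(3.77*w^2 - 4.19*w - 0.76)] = (-69.358952*w^2 + 77.085944*w + 2.44*(7.54*w - 4.19)*(15.08*w - 8.38) + 13.982176)/(-3.77*w^2 + 4.19*w + 0.76)^3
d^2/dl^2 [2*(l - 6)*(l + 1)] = 4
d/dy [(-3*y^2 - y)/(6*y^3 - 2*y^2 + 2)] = (y^2*(3*y + 1)*(9*y - 2) - (6*y + 1)*(3*y^3 - y^2 + 1))/(2*(3*y^3 - y^2 + 1)^2)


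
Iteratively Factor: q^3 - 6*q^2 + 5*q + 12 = (q - 4)*(q^2 - 2*q - 3) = (q - 4)*(q + 1)*(q - 3)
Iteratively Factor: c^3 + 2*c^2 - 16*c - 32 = (c + 4)*(c^2 - 2*c - 8) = (c - 4)*(c + 4)*(c + 2)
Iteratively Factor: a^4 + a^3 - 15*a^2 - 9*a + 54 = (a - 2)*(a^3 + 3*a^2 - 9*a - 27) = (a - 3)*(a - 2)*(a^2 + 6*a + 9) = (a - 3)*(a - 2)*(a + 3)*(a + 3)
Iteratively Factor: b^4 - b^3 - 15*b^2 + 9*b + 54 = (b - 3)*(b^3 + 2*b^2 - 9*b - 18) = (b - 3)^2*(b^2 + 5*b + 6) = (b - 3)^2*(b + 3)*(b + 2)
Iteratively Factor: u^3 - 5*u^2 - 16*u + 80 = (u + 4)*(u^2 - 9*u + 20) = (u - 4)*(u + 4)*(u - 5)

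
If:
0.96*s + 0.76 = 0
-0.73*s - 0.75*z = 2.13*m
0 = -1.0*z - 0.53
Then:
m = 0.46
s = -0.79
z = -0.53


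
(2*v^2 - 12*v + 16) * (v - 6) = 2*v^3 - 24*v^2 + 88*v - 96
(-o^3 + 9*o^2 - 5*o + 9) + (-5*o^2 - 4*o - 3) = -o^3 + 4*o^2 - 9*o + 6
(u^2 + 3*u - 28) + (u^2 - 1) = 2*u^2 + 3*u - 29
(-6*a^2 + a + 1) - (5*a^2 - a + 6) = -11*a^2 + 2*a - 5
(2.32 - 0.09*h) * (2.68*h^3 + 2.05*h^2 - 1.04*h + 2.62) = -0.2412*h^4 + 6.0331*h^3 + 4.8496*h^2 - 2.6486*h + 6.0784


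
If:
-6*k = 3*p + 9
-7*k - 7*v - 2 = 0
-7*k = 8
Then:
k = -8/7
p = -5/7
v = 6/7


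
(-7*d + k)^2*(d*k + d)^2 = 49*d^4*k^2 + 98*d^4*k + 49*d^4 - 14*d^3*k^3 - 28*d^3*k^2 - 14*d^3*k + d^2*k^4 + 2*d^2*k^3 + d^2*k^2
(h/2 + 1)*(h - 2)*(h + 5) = h^3/2 + 5*h^2/2 - 2*h - 10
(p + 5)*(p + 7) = p^2 + 12*p + 35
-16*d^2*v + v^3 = v*(-4*d + v)*(4*d + v)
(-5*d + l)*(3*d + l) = -15*d^2 - 2*d*l + l^2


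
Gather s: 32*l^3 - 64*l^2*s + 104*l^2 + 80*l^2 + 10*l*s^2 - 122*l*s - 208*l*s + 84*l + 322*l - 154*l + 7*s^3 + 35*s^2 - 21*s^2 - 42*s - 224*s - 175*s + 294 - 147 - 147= 32*l^3 + 184*l^2 + 252*l + 7*s^3 + s^2*(10*l + 14) + s*(-64*l^2 - 330*l - 441)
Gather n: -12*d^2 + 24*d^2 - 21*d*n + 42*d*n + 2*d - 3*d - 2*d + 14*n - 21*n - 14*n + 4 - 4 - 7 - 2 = 12*d^2 - 3*d + n*(21*d - 21) - 9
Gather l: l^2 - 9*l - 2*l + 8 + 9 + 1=l^2 - 11*l + 18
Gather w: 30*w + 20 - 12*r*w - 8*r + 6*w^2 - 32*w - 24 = -8*r + 6*w^2 + w*(-12*r - 2) - 4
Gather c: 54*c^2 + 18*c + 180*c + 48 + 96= 54*c^2 + 198*c + 144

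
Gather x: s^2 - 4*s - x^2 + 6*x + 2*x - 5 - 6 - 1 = s^2 - 4*s - x^2 + 8*x - 12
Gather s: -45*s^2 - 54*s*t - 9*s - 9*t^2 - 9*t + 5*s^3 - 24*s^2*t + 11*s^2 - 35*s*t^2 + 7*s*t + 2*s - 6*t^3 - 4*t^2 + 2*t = 5*s^3 + s^2*(-24*t - 34) + s*(-35*t^2 - 47*t - 7) - 6*t^3 - 13*t^2 - 7*t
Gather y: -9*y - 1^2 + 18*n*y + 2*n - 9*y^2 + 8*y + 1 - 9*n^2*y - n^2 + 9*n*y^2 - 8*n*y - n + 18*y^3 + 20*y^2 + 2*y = -n^2 + n + 18*y^3 + y^2*(9*n + 11) + y*(-9*n^2 + 10*n + 1)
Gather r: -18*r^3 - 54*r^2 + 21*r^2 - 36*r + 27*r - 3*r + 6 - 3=-18*r^3 - 33*r^2 - 12*r + 3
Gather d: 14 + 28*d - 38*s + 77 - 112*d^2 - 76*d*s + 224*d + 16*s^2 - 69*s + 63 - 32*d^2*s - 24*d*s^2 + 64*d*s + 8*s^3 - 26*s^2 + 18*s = d^2*(-32*s - 112) + d*(-24*s^2 - 12*s + 252) + 8*s^3 - 10*s^2 - 89*s + 154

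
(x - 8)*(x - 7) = x^2 - 15*x + 56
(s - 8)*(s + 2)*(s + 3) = s^3 - 3*s^2 - 34*s - 48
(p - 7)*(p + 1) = p^2 - 6*p - 7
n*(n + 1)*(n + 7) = n^3 + 8*n^2 + 7*n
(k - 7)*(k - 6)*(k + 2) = k^3 - 11*k^2 + 16*k + 84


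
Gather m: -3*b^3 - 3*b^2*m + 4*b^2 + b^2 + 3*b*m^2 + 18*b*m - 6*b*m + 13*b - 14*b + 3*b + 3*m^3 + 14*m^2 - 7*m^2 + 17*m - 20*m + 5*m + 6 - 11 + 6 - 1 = -3*b^3 + 5*b^2 + 2*b + 3*m^3 + m^2*(3*b + 7) + m*(-3*b^2 + 12*b + 2)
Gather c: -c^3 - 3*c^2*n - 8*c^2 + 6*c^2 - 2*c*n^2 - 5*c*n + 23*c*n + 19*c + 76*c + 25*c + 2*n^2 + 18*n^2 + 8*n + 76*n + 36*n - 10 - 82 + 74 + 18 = -c^3 + c^2*(-3*n - 2) + c*(-2*n^2 + 18*n + 120) + 20*n^2 + 120*n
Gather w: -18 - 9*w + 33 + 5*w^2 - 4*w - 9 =5*w^2 - 13*w + 6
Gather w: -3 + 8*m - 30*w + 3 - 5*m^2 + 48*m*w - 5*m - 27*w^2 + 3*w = -5*m^2 + 3*m - 27*w^2 + w*(48*m - 27)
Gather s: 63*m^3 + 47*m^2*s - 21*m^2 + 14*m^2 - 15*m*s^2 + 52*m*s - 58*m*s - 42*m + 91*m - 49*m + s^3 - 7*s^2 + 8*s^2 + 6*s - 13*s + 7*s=63*m^3 - 7*m^2 + s^3 + s^2*(1 - 15*m) + s*(47*m^2 - 6*m)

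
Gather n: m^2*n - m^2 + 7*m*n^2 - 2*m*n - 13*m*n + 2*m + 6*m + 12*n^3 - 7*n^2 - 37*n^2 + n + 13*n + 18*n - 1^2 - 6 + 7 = -m^2 + 8*m + 12*n^3 + n^2*(7*m - 44) + n*(m^2 - 15*m + 32)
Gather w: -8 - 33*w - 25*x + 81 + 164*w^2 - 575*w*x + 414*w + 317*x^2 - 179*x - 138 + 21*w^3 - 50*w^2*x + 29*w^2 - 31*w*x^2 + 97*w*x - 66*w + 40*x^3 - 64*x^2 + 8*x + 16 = 21*w^3 + w^2*(193 - 50*x) + w*(-31*x^2 - 478*x + 315) + 40*x^3 + 253*x^2 - 196*x - 49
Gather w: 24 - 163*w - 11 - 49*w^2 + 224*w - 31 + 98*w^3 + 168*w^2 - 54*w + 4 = 98*w^3 + 119*w^2 + 7*w - 14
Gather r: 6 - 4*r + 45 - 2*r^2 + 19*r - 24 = -2*r^2 + 15*r + 27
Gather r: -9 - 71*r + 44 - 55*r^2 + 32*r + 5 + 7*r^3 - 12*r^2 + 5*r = 7*r^3 - 67*r^2 - 34*r + 40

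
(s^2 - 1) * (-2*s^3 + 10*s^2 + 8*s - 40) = -2*s^5 + 10*s^4 + 10*s^3 - 50*s^2 - 8*s + 40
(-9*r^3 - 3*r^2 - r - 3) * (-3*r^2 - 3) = 27*r^5 + 9*r^4 + 30*r^3 + 18*r^2 + 3*r + 9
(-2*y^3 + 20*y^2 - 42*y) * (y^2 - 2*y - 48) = -2*y^5 + 24*y^4 + 14*y^3 - 876*y^2 + 2016*y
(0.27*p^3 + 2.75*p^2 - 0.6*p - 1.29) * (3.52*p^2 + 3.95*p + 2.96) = 0.9504*p^5 + 10.7465*p^4 + 9.5497*p^3 + 1.2292*p^2 - 6.8715*p - 3.8184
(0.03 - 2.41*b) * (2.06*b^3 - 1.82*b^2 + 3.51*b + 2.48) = -4.9646*b^4 + 4.448*b^3 - 8.5137*b^2 - 5.8715*b + 0.0744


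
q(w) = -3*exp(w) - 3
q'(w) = -3*exp(w)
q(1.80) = -21.15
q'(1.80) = -18.15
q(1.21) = -13.06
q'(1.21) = -10.06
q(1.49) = -16.31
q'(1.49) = -13.31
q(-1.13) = -3.97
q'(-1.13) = -0.97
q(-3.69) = -3.07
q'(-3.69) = -0.07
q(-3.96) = -3.06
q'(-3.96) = -0.06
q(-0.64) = -4.58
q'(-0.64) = -1.58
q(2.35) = -34.46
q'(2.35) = -31.46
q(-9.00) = -3.00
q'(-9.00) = 0.00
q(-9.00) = -3.00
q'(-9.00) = 0.00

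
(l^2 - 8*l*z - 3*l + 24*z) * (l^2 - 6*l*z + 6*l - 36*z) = l^4 - 14*l^3*z + 3*l^3 + 48*l^2*z^2 - 42*l^2*z - 18*l^2 + 144*l*z^2 + 252*l*z - 864*z^2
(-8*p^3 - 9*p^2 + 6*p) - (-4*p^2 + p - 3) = -8*p^3 - 5*p^2 + 5*p + 3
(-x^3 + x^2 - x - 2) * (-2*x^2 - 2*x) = 2*x^5 + 6*x^2 + 4*x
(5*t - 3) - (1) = 5*t - 4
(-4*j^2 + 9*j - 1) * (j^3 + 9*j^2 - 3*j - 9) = -4*j^5 - 27*j^4 + 92*j^3 - 78*j + 9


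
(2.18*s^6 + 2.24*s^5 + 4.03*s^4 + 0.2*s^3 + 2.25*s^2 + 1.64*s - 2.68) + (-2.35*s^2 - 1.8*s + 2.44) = 2.18*s^6 + 2.24*s^5 + 4.03*s^4 + 0.2*s^3 - 0.1*s^2 - 0.16*s - 0.24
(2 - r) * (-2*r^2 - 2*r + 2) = 2*r^3 - 2*r^2 - 6*r + 4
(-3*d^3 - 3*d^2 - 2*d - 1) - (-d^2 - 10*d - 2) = -3*d^3 - 2*d^2 + 8*d + 1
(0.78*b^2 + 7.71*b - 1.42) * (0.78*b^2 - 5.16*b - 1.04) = 0.6084*b^4 + 1.989*b^3 - 41.7024*b^2 - 0.6912*b + 1.4768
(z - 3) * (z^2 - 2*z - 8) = z^3 - 5*z^2 - 2*z + 24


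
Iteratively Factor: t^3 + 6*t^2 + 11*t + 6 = (t + 1)*(t^2 + 5*t + 6) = (t + 1)*(t + 2)*(t + 3)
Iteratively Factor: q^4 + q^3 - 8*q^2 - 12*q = (q)*(q^3 + q^2 - 8*q - 12) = q*(q + 2)*(q^2 - q - 6) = q*(q + 2)^2*(q - 3)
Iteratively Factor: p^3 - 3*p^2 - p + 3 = (p - 3)*(p^2 - 1) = (p - 3)*(p + 1)*(p - 1)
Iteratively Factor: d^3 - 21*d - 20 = (d - 5)*(d^2 + 5*d + 4) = (d - 5)*(d + 1)*(d + 4)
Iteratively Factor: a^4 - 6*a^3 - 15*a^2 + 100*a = (a + 4)*(a^3 - 10*a^2 + 25*a) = (a - 5)*(a + 4)*(a^2 - 5*a) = (a - 5)^2*(a + 4)*(a)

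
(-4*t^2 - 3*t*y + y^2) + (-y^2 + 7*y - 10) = -4*t^2 - 3*t*y + 7*y - 10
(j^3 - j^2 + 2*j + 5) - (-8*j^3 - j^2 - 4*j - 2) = 9*j^3 + 6*j + 7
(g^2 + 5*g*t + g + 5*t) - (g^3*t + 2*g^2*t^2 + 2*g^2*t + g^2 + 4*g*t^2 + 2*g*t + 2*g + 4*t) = -g^3*t - 2*g^2*t^2 - 2*g^2*t - 4*g*t^2 + 3*g*t - g + t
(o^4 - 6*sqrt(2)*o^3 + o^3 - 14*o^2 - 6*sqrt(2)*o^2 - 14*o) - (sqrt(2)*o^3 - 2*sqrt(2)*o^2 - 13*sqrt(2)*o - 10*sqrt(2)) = o^4 - 7*sqrt(2)*o^3 + o^3 - 14*o^2 - 4*sqrt(2)*o^2 - 14*o + 13*sqrt(2)*o + 10*sqrt(2)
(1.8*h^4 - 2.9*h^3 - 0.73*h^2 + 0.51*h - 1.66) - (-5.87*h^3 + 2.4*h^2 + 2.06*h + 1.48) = 1.8*h^4 + 2.97*h^3 - 3.13*h^2 - 1.55*h - 3.14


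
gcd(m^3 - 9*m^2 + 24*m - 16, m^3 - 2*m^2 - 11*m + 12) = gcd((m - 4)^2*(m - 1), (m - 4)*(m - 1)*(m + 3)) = m^2 - 5*m + 4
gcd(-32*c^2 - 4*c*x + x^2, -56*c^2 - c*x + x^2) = -8*c + x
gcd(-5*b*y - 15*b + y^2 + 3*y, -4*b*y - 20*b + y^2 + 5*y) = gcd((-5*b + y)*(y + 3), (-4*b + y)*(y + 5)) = 1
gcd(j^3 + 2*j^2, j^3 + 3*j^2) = j^2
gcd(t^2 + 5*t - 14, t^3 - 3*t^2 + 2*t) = t - 2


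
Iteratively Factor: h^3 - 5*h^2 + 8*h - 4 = (h - 2)*(h^2 - 3*h + 2) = (h - 2)^2*(h - 1)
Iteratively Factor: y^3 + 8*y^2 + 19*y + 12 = (y + 1)*(y^2 + 7*y + 12) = (y + 1)*(y + 3)*(y + 4)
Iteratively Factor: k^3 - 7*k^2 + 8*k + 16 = (k - 4)*(k^2 - 3*k - 4) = (k - 4)*(k + 1)*(k - 4)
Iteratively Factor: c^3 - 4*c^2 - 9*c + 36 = (c - 3)*(c^2 - c - 12) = (c - 4)*(c - 3)*(c + 3)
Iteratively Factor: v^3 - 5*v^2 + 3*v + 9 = (v - 3)*(v^2 - 2*v - 3) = (v - 3)*(v + 1)*(v - 3)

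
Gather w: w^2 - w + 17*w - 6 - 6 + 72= w^2 + 16*w + 60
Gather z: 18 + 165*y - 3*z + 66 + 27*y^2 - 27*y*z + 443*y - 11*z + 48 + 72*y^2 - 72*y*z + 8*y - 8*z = 99*y^2 + 616*y + z*(-99*y - 22) + 132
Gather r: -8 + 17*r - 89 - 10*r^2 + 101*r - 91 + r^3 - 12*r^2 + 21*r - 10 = r^3 - 22*r^2 + 139*r - 198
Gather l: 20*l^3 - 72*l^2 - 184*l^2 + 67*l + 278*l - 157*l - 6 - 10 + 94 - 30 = 20*l^3 - 256*l^2 + 188*l + 48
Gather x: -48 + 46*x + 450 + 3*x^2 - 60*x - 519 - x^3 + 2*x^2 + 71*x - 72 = -x^3 + 5*x^2 + 57*x - 189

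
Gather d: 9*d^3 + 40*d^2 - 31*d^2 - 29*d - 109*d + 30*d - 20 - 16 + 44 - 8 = 9*d^3 + 9*d^2 - 108*d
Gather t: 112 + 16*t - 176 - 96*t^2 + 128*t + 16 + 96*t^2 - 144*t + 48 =0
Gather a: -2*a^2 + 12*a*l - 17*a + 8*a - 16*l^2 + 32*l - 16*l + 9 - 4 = -2*a^2 + a*(12*l - 9) - 16*l^2 + 16*l + 5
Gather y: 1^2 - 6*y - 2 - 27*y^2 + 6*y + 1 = -27*y^2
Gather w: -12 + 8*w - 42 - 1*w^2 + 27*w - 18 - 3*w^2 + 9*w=-4*w^2 + 44*w - 72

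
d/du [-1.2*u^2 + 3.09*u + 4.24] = 3.09 - 2.4*u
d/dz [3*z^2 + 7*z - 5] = 6*z + 7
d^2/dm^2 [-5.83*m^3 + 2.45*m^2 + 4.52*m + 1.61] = 4.9 - 34.98*m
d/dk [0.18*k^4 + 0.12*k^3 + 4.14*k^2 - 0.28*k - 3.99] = 0.72*k^3 + 0.36*k^2 + 8.28*k - 0.28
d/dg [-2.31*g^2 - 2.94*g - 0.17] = -4.62*g - 2.94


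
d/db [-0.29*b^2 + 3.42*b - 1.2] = 3.42 - 0.58*b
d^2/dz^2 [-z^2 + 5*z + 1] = -2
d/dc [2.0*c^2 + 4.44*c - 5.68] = 4.0*c + 4.44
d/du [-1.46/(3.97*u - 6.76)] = 5.7962/(3.97*u - 6.76)^2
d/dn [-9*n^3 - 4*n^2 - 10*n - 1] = -27*n^2 - 8*n - 10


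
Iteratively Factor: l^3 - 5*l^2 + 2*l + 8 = (l - 4)*(l^2 - l - 2) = (l - 4)*(l + 1)*(l - 2)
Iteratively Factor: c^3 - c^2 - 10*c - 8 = (c + 2)*(c^2 - 3*c - 4) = (c - 4)*(c + 2)*(c + 1)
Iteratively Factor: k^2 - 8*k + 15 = (k - 5)*(k - 3)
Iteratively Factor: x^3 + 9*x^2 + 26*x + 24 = (x + 2)*(x^2 + 7*x + 12) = (x + 2)*(x + 4)*(x + 3)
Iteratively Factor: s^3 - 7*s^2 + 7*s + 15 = (s - 3)*(s^2 - 4*s - 5) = (s - 5)*(s - 3)*(s + 1)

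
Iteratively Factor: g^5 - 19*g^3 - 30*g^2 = (g + 2)*(g^4 - 2*g^3 - 15*g^2) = (g - 5)*(g + 2)*(g^3 + 3*g^2) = (g - 5)*(g + 2)*(g + 3)*(g^2) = g*(g - 5)*(g + 2)*(g + 3)*(g)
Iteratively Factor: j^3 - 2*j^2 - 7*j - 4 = (j + 1)*(j^2 - 3*j - 4) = (j + 1)^2*(j - 4)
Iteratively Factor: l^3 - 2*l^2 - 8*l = (l)*(l^2 - 2*l - 8) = l*(l - 4)*(l + 2)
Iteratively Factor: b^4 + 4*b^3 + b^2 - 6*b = (b + 3)*(b^3 + b^2 - 2*b) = b*(b + 3)*(b^2 + b - 2) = b*(b + 2)*(b + 3)*(b - 1)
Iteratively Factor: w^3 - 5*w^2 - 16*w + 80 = (w + 4)*(w^2 - 9*w + 20) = (w - 4)*(w + 4)*(w - 5)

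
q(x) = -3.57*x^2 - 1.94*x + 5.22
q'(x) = -7.14*x - 1.94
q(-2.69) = -15.39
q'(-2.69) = 17.27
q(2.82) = -28.64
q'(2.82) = -22.07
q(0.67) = 2.32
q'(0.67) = -6.72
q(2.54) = -22.74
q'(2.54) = -20.08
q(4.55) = -77.51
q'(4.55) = -34.43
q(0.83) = 1.15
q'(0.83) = -7.87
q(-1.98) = -4.93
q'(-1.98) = 12.20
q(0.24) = 4.55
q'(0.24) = -3.65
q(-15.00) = -768.93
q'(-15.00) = 105.16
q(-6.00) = -111.66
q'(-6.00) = 40.90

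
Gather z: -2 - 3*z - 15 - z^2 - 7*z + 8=-z^2 - 10*z - 9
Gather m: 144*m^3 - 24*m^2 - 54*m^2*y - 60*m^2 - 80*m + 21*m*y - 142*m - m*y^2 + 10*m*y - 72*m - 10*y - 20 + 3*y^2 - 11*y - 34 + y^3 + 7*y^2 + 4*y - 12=144*m^3 + m^2*(-54*y - 84) + m*(-y^2 + 31*y - 294) + y^3 + 10*y^2 - 17*y - 66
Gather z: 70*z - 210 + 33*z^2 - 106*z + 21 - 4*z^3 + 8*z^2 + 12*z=-4*z^3 + 41*z^2 - 24*z - 189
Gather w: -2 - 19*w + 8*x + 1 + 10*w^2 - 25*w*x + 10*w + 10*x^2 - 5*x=10*w^2 + w*(-25*x - 9) + 10*x^2 + 3*x - 1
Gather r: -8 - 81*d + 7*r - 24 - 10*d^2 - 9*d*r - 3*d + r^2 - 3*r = -10*d^2 - 84*d + r^2 + r*(4 - 9*d) - 32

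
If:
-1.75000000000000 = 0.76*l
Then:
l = -2.30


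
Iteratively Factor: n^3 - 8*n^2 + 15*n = (n - 3)*(n^2 - 5*n) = (n - 5)*(n - 3)*(n)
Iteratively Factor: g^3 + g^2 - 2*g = (g + 2)*(g^2 - g) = (g - 1)*(g + 2)*(g)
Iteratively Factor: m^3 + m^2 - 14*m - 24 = (m + 2)*(m^2 - m - 12) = (m + 2)*(m + 3)*(m - 4)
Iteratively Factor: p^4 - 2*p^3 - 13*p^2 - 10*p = (p + 2)*(p^3 - 4*p^2 - 5*p) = (p + 1)*(p + 2)*(p^2 - 5*p) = p*(p + 1)*(p + 2)*(p - 5)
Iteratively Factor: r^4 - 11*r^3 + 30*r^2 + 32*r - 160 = (r - 4)*(r^3 - 7*r^2 + 2*r + 40) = (r - 5)*(r - 4)*(r^2 - 2*r - 8) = (r - 5)*(r - 4)^2*(r + 2)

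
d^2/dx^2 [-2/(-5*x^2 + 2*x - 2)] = 4*(-25*x^2 + 10*x + 4*(5*x - 1)^2 - 10)/(5*x^2 - 2*x + 2)^3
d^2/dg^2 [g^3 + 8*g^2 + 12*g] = 6*g + 16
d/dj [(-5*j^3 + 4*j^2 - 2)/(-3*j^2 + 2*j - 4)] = (15*j^4 - 20*j^3 + 68*j^2 - 44*j + 4)/(9*j^4 - 12*j^3 + 28*j^2 - 16*j + 16)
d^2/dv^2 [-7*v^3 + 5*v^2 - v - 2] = 10 - 42*v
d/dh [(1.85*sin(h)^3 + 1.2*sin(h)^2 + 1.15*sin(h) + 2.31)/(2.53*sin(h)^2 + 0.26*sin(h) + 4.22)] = (4.6805*sin(h)^4 + 0.962000000000001*sin(h)^3 + 20.8235*sin(h)^2 - 1.5606*sin(h) + 4.2524)*cos(h)/(6.4009*sin(h)^4 + 1.3156*sin(h)^3 + 21.4208*sin(h)^2 + 2.1944*sin(h) + 17.8084)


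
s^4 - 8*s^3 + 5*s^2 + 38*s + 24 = (s - 6)*(s - 4)*(s + 1)^2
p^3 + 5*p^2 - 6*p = p*(p - 1)*(p + 6)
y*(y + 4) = y^2 + 4*y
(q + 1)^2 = q^2 + 2*q + 1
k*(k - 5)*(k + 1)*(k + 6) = k^4 + 2*k^3 - 29*k^2 - 30*k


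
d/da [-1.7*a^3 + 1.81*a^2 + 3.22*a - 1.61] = -5.1*a^2 + 3.62*a + 3.22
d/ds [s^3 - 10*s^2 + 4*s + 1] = 3*s^2 - 20*s + 4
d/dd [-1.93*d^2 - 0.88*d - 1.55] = -3.86*d - 0.88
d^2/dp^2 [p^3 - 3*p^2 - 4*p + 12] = 6*p - 6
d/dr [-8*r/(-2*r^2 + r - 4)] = 16*(2 - r^2)/(4*r^4 - 4*r^3 + 17*r^2 - 8*r + 16)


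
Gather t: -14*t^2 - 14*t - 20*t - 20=-14*t^2 - 34*t - 20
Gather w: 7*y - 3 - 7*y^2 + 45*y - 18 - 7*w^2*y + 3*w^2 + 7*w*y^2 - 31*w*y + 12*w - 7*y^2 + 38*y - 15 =w^2*(3 - 7*y) + w*(7*y^2 - 31*y + 12) - 14*y^2 + 90*y - 36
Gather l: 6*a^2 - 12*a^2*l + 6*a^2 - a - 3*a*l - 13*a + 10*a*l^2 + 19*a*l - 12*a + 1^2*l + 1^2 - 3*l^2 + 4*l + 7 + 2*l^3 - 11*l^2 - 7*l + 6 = 12*a^2 - 26*a + 2*l^3 + l^2*(10*a - 14) + l*(-12*a^2 + 16*a - 2) + 14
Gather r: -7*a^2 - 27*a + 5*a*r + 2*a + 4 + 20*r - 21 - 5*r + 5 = -7*a^2 - 25*a + r*(5*a + 15) - 12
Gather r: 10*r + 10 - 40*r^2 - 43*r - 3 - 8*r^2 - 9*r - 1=-48*r^2 - 42*r + 6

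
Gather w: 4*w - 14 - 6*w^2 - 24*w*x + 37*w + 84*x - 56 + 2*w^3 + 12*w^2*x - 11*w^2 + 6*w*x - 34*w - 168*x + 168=2*w^3 + w^2*(12*x - 17) + w*(7 - 18*x) - 84*x + 98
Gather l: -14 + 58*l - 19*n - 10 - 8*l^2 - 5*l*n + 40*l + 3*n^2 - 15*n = -8*l^2 + l*(98 - 5*n) + 3*n^2 - 34*n - 24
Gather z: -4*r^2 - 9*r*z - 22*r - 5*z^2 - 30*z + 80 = -4*r^2 - 22*r - 5*z^2 + z*(-9*r - 30) + 80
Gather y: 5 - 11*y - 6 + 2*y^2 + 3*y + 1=2*y^2 - 8*y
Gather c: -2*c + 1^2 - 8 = -2*c - 7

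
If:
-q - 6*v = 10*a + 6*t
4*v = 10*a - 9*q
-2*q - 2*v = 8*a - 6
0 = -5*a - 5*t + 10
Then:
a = 21/23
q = 54/23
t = 25/23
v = -3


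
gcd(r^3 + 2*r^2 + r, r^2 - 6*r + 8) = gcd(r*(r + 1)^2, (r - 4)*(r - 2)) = 1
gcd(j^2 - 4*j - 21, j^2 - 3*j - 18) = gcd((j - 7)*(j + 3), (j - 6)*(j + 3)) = j + 3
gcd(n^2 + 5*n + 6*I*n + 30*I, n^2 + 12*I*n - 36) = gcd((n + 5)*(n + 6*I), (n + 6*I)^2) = n + 6*I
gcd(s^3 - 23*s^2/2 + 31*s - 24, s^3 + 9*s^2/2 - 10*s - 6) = s - 2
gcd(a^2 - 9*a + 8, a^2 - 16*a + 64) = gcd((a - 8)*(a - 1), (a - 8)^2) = a - 8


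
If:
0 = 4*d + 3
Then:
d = -3/4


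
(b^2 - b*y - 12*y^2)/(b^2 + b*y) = (b^2 - b*y - 12*y^2)/(b*(b + y))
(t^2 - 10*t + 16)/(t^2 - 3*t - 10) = (-t^2 + 10*t - 16)/(-t^2 + 3*t + 10)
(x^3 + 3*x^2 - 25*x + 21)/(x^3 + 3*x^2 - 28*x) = (x^2 - 4*x + 3)/(x*(x - 4))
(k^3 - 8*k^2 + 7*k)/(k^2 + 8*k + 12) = k*(k^2 - 8*k + 7)/(k^2 + 8*k + 12)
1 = 1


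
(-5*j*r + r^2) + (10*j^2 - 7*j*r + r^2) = 10*j^2 - 12*j*r + 2*r^2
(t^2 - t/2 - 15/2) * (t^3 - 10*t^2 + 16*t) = t^5 - 21*t^4/2 + 27*t^3/2 + 67*t^2 - 120*t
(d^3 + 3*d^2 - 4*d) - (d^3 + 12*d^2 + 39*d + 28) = -9*d^2 - 43*d - 28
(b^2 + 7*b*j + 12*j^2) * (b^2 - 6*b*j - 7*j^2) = b^4 + b^3*j - 37*b^2*j^2 - 121*b*j^3 - 84*j^4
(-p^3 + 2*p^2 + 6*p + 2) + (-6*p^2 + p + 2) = -p^3 - 4*p^2 + 7*p + 4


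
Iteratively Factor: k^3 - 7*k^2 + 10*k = (k - 5)*(k^2 - 2*k) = (k - 5)*(k - 2)*(k)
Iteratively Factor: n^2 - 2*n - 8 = (n - 4)*(n + 2)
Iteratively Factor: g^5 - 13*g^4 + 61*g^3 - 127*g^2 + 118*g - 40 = (g - 4)*(g^4 - 9*g^3 + 25*g^2 - 27*g + 10) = (g - 4)*(g - 1)*(g^3 - 8*g^2 + 17*g - 10) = (g - 5)*(g - 4)*(g - 1)*(g^2 - 3*g + 2) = (g - 5)*(g - 4)*(g - 1)^2*(g - 2)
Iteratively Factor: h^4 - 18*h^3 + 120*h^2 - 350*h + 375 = (h - 5)*(h^3 - 13*h^2 + 55*h - 75) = (h - 5)^2*(h^2 - 8*h + 15) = (h - 5)^3*(h - 3)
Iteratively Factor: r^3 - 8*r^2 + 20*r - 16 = (r - 2)*(r^2 - 6*r + 8) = (r - 2)^2*(r - 4)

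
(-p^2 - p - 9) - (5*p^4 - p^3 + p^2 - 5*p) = -5*p^4 + p^3 - 2*p^2 + 4*p - 9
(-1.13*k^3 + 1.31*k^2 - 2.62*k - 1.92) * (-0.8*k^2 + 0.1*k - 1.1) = 0.904*k^5 - 1.161*k^4 + 3.47*k^3 - 0.167*k^2 + 2.69*k + 2.112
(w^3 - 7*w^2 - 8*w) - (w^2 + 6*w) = w^3 - 8*w^2 - 14*w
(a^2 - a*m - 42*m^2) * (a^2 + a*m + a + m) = a^4 + a^3 - 43*a^2*m^2 - 42*a*m^3 - 43*a*m^2 - 42*m^3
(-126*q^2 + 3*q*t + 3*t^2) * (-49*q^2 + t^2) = 6174*q^4 - 147*q^3*t - 273*q^2*t^2 + 3*q*t^3 + 3*t^4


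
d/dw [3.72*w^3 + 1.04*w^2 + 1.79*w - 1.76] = 11.16*w^2 + 2.08*w + 1.79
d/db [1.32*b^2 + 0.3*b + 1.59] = 2.64*b + 0.3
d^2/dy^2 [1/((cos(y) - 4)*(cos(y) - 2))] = (-4*sin(y)^4 + 6*sin(y)^2 - 141*cos(y)/2 + 9*cos(3*y)/2 + 54)/((cos(y) - 4)^3*(cos(y) - 2)^3)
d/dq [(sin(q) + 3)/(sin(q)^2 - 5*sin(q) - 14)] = (-6*sin(q) + cos(q)^2)*cos(q)/((sin(q) - 7)^2*(sin(q) + 2)^2)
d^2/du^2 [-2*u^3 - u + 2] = -12*u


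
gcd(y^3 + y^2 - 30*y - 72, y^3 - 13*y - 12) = y + 3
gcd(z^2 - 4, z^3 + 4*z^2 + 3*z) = 1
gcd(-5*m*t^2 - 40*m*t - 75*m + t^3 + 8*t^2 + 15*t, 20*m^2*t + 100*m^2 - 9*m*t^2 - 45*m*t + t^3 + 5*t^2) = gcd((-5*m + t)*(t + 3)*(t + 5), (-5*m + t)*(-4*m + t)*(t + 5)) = -5*m*t - 25*m + t^2 + 5*t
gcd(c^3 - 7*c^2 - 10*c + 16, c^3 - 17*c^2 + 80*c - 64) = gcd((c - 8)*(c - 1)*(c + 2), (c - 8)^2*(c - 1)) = c^2 - 9*c + 8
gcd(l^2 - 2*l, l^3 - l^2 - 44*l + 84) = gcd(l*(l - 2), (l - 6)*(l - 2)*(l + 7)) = l - 2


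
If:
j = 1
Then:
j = 1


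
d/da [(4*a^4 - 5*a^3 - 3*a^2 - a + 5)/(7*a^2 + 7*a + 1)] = (56*a^5 + 49*a^4 - 54*a^3 - 29*a^2 - 76*a - 36)/(49*a^4 + 98*a^3 + 63*a^2 + 14*a + 1)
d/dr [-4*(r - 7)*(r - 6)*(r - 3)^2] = -16*r^3 + 228*r^2 - 1032*r + 1476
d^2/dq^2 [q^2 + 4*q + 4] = 2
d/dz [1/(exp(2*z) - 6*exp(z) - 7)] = 2*(3 - exp(z))*exp(z)/(-exp(2*z) + 6*exp(z) + 7)^2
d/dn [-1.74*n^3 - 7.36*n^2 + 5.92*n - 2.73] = -5.22*n^2 - 14.72*n + 5.92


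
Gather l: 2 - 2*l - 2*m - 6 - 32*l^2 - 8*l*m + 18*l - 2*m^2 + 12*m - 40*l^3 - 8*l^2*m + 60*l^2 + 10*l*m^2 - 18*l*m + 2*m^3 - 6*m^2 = -40*l^3 + l^2*(28 - 8*m) + l*(10*m^2 - 26*m + 16) + 2*m^3 - 8*m^2 + 10*m - 4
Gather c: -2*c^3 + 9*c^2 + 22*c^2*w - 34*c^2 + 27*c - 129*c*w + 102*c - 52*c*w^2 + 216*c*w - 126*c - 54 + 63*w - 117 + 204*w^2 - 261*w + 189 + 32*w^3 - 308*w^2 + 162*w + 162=-2*c^3 + c^2*(22*w - 25) + c*(-52*w^2 + 87*w + 3) + 32*w^3 - 104*w^2 - 36*w + 180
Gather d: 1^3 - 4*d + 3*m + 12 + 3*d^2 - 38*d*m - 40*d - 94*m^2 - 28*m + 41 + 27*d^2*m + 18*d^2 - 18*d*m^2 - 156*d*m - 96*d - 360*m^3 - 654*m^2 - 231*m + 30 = d^2*(27*m + 21) + d*(-18*m^2 - 194*m - 140) - 360*m^3 - 748*m^2 - 256*m + 84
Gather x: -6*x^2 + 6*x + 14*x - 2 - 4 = -6*x^2 + 20*x - 6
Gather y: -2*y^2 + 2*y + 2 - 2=-2*y^2 + 2*y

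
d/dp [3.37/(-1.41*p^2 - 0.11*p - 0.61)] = (9.5034*p + 0.3707)/(1.41*p^2 + 0.11*p + 0.61)^2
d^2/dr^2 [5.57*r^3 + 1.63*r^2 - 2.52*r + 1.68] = 33.42*r + 3.26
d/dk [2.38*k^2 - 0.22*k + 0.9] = 4.76*k - 0.22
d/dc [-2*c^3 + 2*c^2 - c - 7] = -6*c^2 + 4*c - 1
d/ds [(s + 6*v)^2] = 2*s + 12*v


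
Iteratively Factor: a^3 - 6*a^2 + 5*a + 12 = (a + 1)*(a^2 - 7*a + 12) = (a - 4)*(a + 1)*(a - 3)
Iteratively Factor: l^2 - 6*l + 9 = (l - 3)*(l - 3)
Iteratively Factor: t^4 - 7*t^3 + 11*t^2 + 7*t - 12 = (t + 1)*(t^3 - 8*t^2 + 19*t - 12) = (t - 3)*(t + 1)*(t^2 - 5*t + 4) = (t - 3)*(t - 1)*(t + 1)*(t - 4)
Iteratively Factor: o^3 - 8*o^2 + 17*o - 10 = (o - 2)*(o^2 - 6*o + 5) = (o - 5)*(o - 2)*(o - 1)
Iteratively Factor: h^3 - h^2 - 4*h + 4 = (h + 2)*(h^2 - 3*h + 2) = (h - 2)*(h + 2)*(h - 1)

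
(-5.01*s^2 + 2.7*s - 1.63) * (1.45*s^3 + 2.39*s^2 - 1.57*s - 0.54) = -7.2645*s^5 - 8.0589*s^4 + 11.9552*s^3 - 5.4293*s^2 + 1.1011*s + 0.8802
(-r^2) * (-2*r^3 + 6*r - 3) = 2*r^5 - 6*r^3 + 3*r^2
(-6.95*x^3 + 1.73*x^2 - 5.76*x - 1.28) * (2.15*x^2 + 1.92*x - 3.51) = -14.9425*x^5 - 9.6245*x^4 + 15.3321*x^3 - 19.8835*x^2 + 17.76*x + 4.4928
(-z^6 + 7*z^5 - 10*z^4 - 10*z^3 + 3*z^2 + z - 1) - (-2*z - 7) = -z^6 + 7*z^5 - 10*z^4 - 10*z^3 + 3*z^2 + 3*z + 6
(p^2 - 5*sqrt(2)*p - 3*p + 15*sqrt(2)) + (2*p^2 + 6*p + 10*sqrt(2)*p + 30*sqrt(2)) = 3*p^2 + 3*p + 5*sqrt(2)*p + 45*sqrt(2)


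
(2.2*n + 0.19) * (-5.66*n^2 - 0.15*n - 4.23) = -12.452*n^3 - 1.4054*n^2 - 9.3345*n - 0.8037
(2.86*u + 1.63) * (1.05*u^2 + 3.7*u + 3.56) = 3.003*u^3 + 12.2935*u^2 + 16.2126*u + 5.8028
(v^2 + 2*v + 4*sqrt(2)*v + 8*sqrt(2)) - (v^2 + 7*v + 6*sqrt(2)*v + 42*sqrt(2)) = -5*v - 2*sqrt(2)*v - 34*sqrt(2)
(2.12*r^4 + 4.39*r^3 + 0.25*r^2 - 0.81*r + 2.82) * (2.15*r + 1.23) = 4.558*r^5 + 12.0461*r^4 + 5.9372*r^3 - 1.434*r^2 + 5.0667*r + 3.4686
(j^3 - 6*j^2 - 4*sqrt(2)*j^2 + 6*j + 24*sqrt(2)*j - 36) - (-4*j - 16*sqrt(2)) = j^3 - 6*j^2 - 4*sqrt(2)*j^2 + 10*j + 24*sqrt(2)*j - 36 + 16*sqrt(2)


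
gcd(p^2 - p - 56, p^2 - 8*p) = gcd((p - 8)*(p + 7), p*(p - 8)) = p - 8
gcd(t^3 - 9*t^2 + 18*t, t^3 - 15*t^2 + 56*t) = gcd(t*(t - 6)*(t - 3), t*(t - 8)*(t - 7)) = t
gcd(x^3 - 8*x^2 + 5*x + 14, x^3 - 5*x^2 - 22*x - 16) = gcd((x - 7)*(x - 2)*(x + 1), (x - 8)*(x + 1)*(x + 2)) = x + 1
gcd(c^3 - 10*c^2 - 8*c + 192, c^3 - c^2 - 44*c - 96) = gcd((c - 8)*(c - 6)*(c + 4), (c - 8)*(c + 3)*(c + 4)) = c^2 - 4*c - 32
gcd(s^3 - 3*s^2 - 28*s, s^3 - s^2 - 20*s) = s^2 + 4*s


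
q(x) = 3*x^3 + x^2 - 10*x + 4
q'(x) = 9*x^2 + 2*x - 10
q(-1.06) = 12.15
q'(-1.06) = -2.01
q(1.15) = -1.61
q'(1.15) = 4.20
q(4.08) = 183.60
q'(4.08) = 147.98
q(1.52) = 1.65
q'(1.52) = 13.83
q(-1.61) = 10.17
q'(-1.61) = 10.11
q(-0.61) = 9.79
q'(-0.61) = -7.87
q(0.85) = -1.94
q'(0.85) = -1.80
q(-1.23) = 12.23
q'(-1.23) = 1.16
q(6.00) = 628.00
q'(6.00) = 326.00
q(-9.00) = -2012.00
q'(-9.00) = 701.00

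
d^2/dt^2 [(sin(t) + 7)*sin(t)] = -7*sin(t) + 2*cos(2*t)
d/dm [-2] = 0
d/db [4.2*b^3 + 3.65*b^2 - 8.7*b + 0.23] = 12.6*b^2 + 7.3*b - 8.7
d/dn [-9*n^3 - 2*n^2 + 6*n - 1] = -27*n^2 - 4*n + 6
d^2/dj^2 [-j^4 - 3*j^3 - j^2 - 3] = -12*j^2 - 18*j - 2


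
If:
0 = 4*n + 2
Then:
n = -1/2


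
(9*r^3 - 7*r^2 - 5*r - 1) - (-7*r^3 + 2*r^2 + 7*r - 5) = 16*r^3 - 9*r^2 - 12*r + 4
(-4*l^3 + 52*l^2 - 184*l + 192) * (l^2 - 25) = -4*l^5 + 52*l^4 - 84*l^3 - 1108*l^2 + 4600*l - 4800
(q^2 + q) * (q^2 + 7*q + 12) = q^4 + 8*q^3 + 19*q^2 + 12*q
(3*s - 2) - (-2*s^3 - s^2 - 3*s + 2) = 2*s^3 + s^2 + 6*s - 4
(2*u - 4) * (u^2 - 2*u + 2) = 2*u^3 - 8*u^2 + 12*u - 8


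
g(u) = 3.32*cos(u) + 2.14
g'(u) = -3.32*sin(u)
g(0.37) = 5.24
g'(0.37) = -1.20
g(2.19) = 0.21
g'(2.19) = -2.70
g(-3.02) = -1.16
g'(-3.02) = 0.40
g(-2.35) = -0.19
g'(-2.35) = 2.36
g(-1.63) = 1.94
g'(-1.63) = 3.31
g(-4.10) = 0.23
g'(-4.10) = -2.72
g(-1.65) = 1.88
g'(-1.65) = 3.31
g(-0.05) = 5.46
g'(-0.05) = 0.17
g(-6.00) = 5.33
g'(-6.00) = -0.93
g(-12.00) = 4.94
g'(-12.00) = -1.78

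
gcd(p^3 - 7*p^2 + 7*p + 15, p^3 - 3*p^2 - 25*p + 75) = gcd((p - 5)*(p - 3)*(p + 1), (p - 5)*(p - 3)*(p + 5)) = p^2 - 8*p + 15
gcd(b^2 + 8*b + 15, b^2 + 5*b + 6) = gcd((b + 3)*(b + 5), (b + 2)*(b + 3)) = b + 3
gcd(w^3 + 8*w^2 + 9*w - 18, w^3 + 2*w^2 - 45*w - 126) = w^2 + 9*w + 18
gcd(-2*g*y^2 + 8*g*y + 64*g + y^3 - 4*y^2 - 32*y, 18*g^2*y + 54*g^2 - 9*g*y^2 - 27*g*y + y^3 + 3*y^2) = 1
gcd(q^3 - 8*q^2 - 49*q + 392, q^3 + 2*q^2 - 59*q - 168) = q^2 - q - 56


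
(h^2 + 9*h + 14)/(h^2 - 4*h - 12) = (h + 7)/(h - 6)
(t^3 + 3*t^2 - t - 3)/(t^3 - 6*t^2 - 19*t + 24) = (t + 1)/(t - 8)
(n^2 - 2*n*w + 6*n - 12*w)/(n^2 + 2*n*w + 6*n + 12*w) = (n - 2*w)/(n + 2*w)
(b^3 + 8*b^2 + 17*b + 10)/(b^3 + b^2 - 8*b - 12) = (b^2 + 6*b + 5)/(b^2 - b - 6)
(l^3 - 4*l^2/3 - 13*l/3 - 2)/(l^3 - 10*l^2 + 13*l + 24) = (l + 2/3)/(l - 8)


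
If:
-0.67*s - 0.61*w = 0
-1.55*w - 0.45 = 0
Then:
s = 0.26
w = -0.29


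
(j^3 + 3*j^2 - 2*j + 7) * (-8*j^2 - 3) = -8*j^5 - 24*j^4 + 13*j^3 - 65*j^2 + 6*j - 21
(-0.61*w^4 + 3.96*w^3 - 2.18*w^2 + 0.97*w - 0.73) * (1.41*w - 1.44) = -0.8601*w^5 + 6.462*w^4 - 8.7762*w^3 + 4.5069*w^2 - 2.4261*w + 1.0512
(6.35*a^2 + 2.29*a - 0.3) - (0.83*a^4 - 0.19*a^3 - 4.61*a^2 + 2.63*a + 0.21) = -0.83*a^4 + 0.19*a^3 + 10.96*a^2 - 0.34*a - 0.51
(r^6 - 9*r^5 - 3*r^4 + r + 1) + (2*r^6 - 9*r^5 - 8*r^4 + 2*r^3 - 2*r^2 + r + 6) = 3*r^6 - 18*r^5 - 11*r^4 + 2*r^3 - 2*r^2 + 2*r + 7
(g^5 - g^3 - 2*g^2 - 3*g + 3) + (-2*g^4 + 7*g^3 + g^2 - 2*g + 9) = g^5 - 2*g^4 + 6*g^3 - g^2 - 5*g + 12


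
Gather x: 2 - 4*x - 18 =-4*x - 16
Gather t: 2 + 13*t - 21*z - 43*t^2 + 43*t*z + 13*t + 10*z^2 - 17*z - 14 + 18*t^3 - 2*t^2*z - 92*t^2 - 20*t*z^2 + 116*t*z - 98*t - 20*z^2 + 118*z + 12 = 18*t^3 + t^2*(-2*z - 135) + t*(-20*z^2 + 159*z - 72) - 10*z^2 + 80*z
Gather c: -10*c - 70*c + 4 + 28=32 - 80*c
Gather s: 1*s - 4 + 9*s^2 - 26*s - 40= 9*s^2 - 25*s - 44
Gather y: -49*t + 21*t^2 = 21*t^2 - 49*t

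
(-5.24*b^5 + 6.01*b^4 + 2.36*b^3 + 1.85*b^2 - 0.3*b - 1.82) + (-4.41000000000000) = -5.24*b^5 + 6.01*b^4 + 2.36*b^3 + 1.85*b^2 - 0.3*b - 6.23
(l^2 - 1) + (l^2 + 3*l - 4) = 2*l^2 + 3*l - 5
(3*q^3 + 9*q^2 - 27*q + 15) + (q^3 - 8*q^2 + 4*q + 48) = 4*q^3 + q^2 - 23*q + 63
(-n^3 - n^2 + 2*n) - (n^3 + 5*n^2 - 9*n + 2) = -2*n^3 - 6*n^2 + 11*n - 2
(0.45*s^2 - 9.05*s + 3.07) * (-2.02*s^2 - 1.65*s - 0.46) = -0.909*s^4 + 17.5385*s^3 + 8.5241*s^2 - 0.902499999999999*s - 1.4122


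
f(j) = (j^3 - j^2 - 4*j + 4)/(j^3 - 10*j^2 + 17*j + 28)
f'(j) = (-3*j^2 + 20*j - 17)*(j^3 - j^2 - 4*j + 4)/(j^3 - 10*j^2 + 17*j + 28)^2 + (3*j^2 - 2*j - 4)/(j^3 - 10*j^2 + 17*j + 28)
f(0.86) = 0.01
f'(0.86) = -0.10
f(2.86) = 0.43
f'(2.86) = 1.18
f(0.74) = 0.03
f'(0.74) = -0.11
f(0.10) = 0.12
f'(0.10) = -0.20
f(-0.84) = 1.00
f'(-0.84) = -5.94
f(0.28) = 0.09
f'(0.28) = -0.17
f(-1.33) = -0.35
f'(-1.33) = -1.46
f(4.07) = -37.10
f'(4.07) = 488.48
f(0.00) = 0.14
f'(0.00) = -0.23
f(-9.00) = 0.46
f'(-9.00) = -0.03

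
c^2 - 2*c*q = c*(c - 2*q)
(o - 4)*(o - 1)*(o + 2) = o^3 - 3*o^2 - 6*o + 8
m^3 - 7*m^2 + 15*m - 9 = (m - 3)^2*(m - 1)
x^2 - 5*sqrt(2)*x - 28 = (x - 7*sqrt(2))*(x + 2*sqrt(2))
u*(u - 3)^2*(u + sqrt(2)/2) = u^4 - 6*u^3 + sqrt(2)*u^3/2 - 3*sqrt(2)*u^2 + 9*u^2 + 9*sqrt(2)*u/2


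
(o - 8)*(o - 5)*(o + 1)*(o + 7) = o^4 - 5*o^3 - 57*o^2 + 229*o + 280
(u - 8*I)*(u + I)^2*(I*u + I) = I*u^4 + 6*u^3 + I*u^3 + 6*u^2 + 15*I*u^2 - 8*u + 15*I*u - 8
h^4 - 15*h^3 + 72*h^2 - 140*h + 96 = (h - 8)*(h - 3)*(h - 2)^2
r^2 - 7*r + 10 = (r - 5)*(r - 2)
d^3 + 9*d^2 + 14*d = d*(d + 2)*(d + 7)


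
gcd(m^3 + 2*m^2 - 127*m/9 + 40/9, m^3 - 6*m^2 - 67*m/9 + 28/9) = m - 1/3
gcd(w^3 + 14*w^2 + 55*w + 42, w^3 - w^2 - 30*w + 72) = w + 6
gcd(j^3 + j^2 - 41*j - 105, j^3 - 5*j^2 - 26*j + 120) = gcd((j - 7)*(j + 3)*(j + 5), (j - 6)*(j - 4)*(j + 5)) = j + 5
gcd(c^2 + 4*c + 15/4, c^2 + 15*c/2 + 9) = c + 3/2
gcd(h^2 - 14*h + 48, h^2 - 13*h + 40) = h - 8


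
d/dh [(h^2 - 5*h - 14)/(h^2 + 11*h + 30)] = 4*(4*h^2 + 22*h + 1)/(h^4 + 22*h^3 + 181*h^2 + 660*h + 900)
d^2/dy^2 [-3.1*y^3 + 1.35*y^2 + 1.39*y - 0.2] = 2.7 - 18.6*y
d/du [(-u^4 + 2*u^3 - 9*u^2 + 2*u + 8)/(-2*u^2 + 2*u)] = (2*u^5 - 5*u^4 + 4*u^3 - 7*u^2 + 16*u - 8)/(2*u^2*(u^2 - 2*u + 1))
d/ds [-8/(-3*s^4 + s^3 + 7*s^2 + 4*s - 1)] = 8*(-12*s^3 + 3*s^2 + 14*s + 4)/(-3*s^4 + s^3 + 7*s^2 + 4*s - 1)^2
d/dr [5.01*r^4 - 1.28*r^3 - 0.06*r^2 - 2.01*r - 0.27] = 20.04*r^3 - 3.84*r^2 - 0.12*r - 2.01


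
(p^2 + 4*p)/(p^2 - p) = (p + 4)/(p - 1)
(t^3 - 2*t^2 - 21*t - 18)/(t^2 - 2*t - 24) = (t^2 + 4*t + 3)/(t + 4)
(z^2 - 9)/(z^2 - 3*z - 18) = (z - 3)/(z - 6)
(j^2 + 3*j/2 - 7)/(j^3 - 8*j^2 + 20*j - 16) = (j + 7/2)/(j^2 - 6*j + 8)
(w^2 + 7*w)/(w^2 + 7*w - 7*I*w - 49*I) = w/(w - 7*I)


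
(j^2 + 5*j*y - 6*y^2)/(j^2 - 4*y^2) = (j^2 + 5*j*y - 6*y^2)/(j^2 - 4*y^2)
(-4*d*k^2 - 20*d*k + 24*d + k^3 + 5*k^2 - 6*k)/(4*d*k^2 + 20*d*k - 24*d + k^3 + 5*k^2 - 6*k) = (-4*d + k)/(4*d + k)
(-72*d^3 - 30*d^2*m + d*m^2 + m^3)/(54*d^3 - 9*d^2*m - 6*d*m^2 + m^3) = (-4*d - m)/(3*d - m)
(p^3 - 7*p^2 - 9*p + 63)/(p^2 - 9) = p - 7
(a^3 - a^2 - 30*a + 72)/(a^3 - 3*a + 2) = (a^3 - a^2 - 30*a + 72)/(a^3 - 3*a + 2)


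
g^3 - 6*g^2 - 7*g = g*(g - 7)*(g + 1)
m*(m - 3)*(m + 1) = m^3 - 2*m^2 - 3*m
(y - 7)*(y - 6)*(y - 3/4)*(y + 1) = y^4 - 51*y^3/4 + 38*y^2 + 81*y/4 - 63/2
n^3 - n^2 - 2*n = n*(n - 2)*(n + 1)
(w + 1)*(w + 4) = w^2 + 5*w + 4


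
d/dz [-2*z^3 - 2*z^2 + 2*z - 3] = -6*z^2 - 4*z + 2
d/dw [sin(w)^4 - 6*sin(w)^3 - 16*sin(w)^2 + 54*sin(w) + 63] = 2*(2*sin(w)^3 - 9*sin(w)^2 - 16*sin(w) + 27)*cos(w)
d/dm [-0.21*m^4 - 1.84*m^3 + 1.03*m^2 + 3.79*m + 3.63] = -0.84*m^3 - 5.52*m^2 + 2.06*m + 3.79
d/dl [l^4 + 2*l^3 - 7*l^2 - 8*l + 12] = 4*l^3 + 6*l^2 - 14*l - 8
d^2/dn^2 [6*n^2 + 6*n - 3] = 12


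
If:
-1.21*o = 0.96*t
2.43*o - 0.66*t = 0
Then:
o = 0.00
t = 0.00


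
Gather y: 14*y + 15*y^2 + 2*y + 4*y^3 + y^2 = 4*y^3 + 16*y^2 + 16*y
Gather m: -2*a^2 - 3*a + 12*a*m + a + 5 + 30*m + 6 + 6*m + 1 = -2*a^2 - 2*a + m*(12*a + 36) + 12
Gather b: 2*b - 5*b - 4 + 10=6 - 3*b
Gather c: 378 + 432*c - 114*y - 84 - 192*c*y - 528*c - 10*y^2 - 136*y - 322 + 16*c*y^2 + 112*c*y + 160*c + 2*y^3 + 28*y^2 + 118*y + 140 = c*(16*y^2 - 80*y + 64) + 2*y^3 + 18*y^2 - 132*y + 112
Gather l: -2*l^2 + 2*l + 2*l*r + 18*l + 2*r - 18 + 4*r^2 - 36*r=-2*l^2 + l*(2*r + 20) + 4*r^2 - 34*r - 18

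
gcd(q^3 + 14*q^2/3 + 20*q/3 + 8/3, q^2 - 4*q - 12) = q + 2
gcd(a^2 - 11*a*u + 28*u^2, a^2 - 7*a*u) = -a + 7*u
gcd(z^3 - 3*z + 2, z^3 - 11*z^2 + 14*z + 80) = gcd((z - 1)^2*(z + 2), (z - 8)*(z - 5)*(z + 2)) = z + 2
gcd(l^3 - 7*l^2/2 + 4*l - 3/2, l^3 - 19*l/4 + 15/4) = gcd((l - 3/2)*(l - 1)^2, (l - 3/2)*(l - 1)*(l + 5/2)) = l^2 - 5*l/2 + 3/2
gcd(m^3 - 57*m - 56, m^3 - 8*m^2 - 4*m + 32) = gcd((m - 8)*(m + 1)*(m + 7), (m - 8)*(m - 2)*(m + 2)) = m - 8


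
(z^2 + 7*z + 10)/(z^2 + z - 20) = (z + 2)/(z - 4)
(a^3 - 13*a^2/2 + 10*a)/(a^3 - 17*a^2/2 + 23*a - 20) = a/(a - 2)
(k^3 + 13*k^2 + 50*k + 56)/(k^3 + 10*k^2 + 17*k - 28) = (k + 2)/(k - 1)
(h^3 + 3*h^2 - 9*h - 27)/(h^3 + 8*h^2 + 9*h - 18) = (h^2 - 9)/(h^2 + 5*h - 6)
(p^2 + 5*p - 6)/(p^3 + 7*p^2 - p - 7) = (p + 6)/(p^2 + 8*p + 7)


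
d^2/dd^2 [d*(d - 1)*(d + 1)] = 6*d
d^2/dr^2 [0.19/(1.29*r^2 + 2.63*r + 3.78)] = (-0.632358*r^2 - 1.289226*r + 0.19*(2.58*r + 2.63)*(5.16*r + 5.26) - 1.852956)/(1.29*r^2 + 2.63*r + 3.78)^3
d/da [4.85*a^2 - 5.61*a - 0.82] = 9.7*a - 5.61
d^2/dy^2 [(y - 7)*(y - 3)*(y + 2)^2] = 12*y^2 - 36*y - 30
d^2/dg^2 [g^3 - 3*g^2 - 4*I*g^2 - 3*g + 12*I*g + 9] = 6*g - 6 - 8*I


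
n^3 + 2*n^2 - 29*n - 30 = (n - 5)*(n + 1)*(n + 6)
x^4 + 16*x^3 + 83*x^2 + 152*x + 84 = (x + 1)*(x + 2)*(x + 6)*(x + 7)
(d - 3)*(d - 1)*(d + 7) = d^3 + 3*d^2 - 25*d + 21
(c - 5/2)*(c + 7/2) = c^2 + c - 35/4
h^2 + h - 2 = (h - 1)*(h + 2)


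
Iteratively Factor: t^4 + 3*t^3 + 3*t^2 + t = (t)*(t^3 + 3*t^2 + 3*t + 1) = t*(t + 1)*(t^2 + 2*t + 1) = t*(t + 1)^2*(t + 1)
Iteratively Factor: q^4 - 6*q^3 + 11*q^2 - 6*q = (q)*(q^3 - 6*q^2 + 11*q - 6) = q*(q - 2)*(q^2 - 4*q + 3) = q*(q - 3)*(q - 2)*(q - 1)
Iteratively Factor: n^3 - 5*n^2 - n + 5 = (n - 1)*(n^2 - 4*n - 5) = (n - 5)*(n - 1)*(n + 1)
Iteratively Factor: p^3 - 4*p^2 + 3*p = (p)*(p^2 - 4*p + 3) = p*(p - 3)*(p - 1)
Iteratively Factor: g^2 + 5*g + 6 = (g + 2)*(g + 3)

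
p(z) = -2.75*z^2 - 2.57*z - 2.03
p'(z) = -5.5*z - 2.57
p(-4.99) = -57.68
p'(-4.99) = 24.88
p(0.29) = -3.01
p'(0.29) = -4.16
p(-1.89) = -7.00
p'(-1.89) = 7.82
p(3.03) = -35.06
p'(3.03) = -19.24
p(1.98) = -17.90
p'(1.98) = -13.46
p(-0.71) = -1.59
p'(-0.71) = 1.34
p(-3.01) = -19.21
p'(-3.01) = 13.98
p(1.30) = -10.02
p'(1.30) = -9.72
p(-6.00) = -85.61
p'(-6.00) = 30.43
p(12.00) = -428.87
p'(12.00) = -68.57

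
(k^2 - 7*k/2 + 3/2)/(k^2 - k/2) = (k - 3)/k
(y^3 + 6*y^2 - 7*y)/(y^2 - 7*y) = (y^2 + 6*y - 7)/(y - 7)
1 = 1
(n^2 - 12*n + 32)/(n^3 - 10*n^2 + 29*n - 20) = (n - 8)/(n^2 - 6*n + 5)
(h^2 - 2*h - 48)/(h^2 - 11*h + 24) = (h + 6)/(h - 3)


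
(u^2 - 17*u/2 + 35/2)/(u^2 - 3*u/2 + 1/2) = (2*u^2 - 17*u + 35)/(2*u^2 - 3*u + 1)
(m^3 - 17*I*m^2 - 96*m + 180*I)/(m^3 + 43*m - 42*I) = (m^2 - 11*I*m - 30)/(m^2 + 6*I*m + 7)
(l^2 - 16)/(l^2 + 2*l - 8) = (l - 4)/(l - 2)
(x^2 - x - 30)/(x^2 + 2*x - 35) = (x^2 - x - 30)/(x^2 + 2*x - 35)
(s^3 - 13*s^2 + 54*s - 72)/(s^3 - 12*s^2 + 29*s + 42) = (s^2 - 7*s + 12)/(s^2 - 6*s - 7)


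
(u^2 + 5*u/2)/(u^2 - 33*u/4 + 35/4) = 2*u*(2*u + 5)/(4*u^2 - 33*u + 35)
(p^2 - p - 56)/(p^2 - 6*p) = (p^2 - p - 56)/(p*(p - 6))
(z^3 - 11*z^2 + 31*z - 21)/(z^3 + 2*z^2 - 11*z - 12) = (z^2 - 8*z + 7)/(z^2 + 5*z + 4)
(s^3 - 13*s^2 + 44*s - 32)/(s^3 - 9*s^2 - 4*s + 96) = (s - 1)/(s + 3)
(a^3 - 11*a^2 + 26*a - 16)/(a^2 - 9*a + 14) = (a^2 - 9*a + 8)/(a - 7)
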